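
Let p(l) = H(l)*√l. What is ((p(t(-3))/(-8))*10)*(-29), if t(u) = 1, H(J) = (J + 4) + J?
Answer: 435/2 ≈ 217.50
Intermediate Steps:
H(J) = 4 + 2*J (H(J) = (4 + J) + J = 4 + 2*J)
p(l) = √l*(4 + 2*l) (p(l) = (4 + 2*l)*√l = √l*(4 + 2*l))
((p(t(-3))/(-8))*10)*(-29) = (((2*√1*(2 + 1))/(-8))*10)*(-29) = (((2*1*3)*(-⅛))*10)*(-29) = ((6*(-⅛))*10)*(-29) = -¾*10*(-29) = -15/2*(-29) = 435/2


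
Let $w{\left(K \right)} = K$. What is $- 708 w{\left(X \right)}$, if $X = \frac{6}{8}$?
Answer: $-531$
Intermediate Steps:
$X = \frac{3}{4}$ ($X = 6 \cdot \frac{1}{8} = \frac{3}{4} \approx 0.75$)
$- 708 w{\left(X \right)} = \left(-708\right) \frac{3}{4} = -531$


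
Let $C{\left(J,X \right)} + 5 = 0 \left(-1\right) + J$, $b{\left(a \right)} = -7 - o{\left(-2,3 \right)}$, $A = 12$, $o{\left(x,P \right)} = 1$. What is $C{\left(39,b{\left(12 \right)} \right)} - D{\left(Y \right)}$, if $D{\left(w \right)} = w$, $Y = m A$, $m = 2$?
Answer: $10$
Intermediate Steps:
$b{\left(a \right)} = -8$ ($b{\left(a \right)} = -7 - 1 = -8$)
$C{\left(J,X \right)} = -5 + J$ ($C{\left(J,X \right)} = -5 + \left(0 \left(-1\right) + J\right) = -5 + \left(0 + J\right) = -5 + J$)
$Y = 24$ ($Y = 2 \cdot 12 = 24$)
$C{\left(39,b{\left(12 \right)} \right)} - D{\left(Y \right)} = \left(-5 + 39\right) - 24 = 34 - 24 = 10$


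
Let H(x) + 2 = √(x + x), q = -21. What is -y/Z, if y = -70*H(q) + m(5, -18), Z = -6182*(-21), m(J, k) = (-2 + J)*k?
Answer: -43/64911 + 5*I*√42/9273 ≈ -0.00066245 + 0.0034944*I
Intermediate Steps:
m(J, k) = k*(-2 + J)
H(x) = -2 + √2*√x (H(x) = -2 + √(x + x) = -2 + √(2*x) = -2 + √2*√x)
Z = 129822
y = 86 - 70*I*√42 (y = -70*(-2 + √2*√(-21)) - 18*(-2 + 5) = -70*(-2 + √2*(I*√21)) - 18*3 = -70*(-2 + I*√42) - 54 = (140 - 70*I*√42) - 54 = 86 - 70*I*√42 ≈ 86.0 - 453.65*I)
-y/Z = -(86 - 70*I*√42)/129822 = -(43/64911 - 5*I*√42/9273) = -43/64911 + 5*I*√42/9273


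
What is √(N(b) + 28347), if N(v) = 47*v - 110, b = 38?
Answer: √30023 ≈ 173.27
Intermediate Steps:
N(v) = -110 + 47*v
√(N(b) + 28347) = √((-110 + 47*38) + 28347) = √((-110 + 1786) + 28347) = √(1676 + 28347) = √30023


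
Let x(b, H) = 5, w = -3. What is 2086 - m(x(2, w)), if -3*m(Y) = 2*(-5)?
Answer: 6248/3 ≈ 2082.7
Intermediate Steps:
m(Y) = 10/3 (m(Y) = -2*(-5)/3 = -1/3*(-10) = 10/3)
2086 - m(x(2, w)) = 2086 - 1*10/3 = 2086 - 10/3 = 6248/3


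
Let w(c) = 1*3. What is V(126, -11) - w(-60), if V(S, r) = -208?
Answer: -211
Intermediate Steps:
w(c) = 3
V(126, -11) - w(-60) = -208 - 1*3 = -208 - 3 = -211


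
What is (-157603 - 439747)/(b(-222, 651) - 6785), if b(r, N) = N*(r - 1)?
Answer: 298675/75979 ≈ 3.9310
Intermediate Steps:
b(r, N) = N*(-1 + r)
(-157603 - 439747)/(b(-222, 651) - 6785) = (-157603 - 439747)/(651*(-1 - 222) - 6785) = -597350/(651*(-223) - 6785) = -597350/(-145173 - 6785) = -597350/(-151958) = -597350*(-1/151958) = 298675/75979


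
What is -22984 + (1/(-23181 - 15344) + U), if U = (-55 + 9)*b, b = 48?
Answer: -970521801/38525 ≈ -25192.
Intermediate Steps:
U = -2208 (U = (-55 + 9)*48 = -46*48 = -2208)
-22984 + (1/(-23181 - 15344) + U) = -22984 + (1/(-23181 - 15344) - 2208) = -22984 + (1/(-38525) - 2208) = -22984 + (-1/38525 - 2208) = -22984 - 85063201/38525 = -970521801/38525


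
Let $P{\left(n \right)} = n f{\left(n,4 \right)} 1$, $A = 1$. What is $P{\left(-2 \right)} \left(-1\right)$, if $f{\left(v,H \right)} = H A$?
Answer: $8$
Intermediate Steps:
$f{\left(v,H \right)} = H$ ($f{\left(v,H \right)} = H 1 = H$)
$P{\left(n \right)} = 4 n$ ($P{\left(n \right)} = n 4 \cdot 1 = 4 n 1 = 4 n$)
$P{\left(-2 \right)} \left(-1\right) = 4 \left(-2\right) \left(-1\right) = \left(-8\right) \left(-1\right) = 8$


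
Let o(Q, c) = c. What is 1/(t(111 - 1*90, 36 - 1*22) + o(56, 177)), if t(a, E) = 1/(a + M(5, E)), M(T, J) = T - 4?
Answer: 22/3895 ≈ 0.0056483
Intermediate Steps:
M(T, J) = -4 + T
t(a, E) = 1/(1 + a) (t(a, E) = 1/(a + (-4 + 5)) = 1/(a + 1) = 1/(1 + a))
1/(t(111 - 1*90, 36 - 1*22) + o(56, 177)) = 1/(1/(1 + (111 - 1*90)) + 177) = 1/(1/(1 + (111 - 90)) + 177) = 1/(1/(1 + 21) + 177) = 1/(1/22 + 177) = 1/(3895/22) = 22/3895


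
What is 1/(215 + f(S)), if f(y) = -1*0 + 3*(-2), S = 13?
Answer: 1/209 ≈ 0.0047847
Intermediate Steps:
f(y) = -6 (f(y) = 0 - 6 = -6)
1/(215 + f(S)) = 1/(215 - 6) = 1/209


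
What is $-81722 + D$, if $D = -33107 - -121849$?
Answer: $7020$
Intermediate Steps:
$D = 88742$ ($D = -33107 + 121849 = 88742$)
$-81722 + D = -81722 + 88742 = 7020$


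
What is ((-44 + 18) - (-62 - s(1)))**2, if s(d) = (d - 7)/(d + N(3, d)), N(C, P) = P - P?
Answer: 900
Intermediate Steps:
N(C, P) = 0
s(d) = (-7 + d)/d (s(d) = (d - 7)/(d + 0) = (-7 + d)/d)
((-44 + 18) - (-62 - s(1)))**2 = ((-44 + 18) - (-62 - (-7 + 1)/1))**2 = (-26 - (-62 - (-6)))**2 = (-26 - (-62 - 1*(-6)))**2 = (-26 - (-62 + 6))**2 = (-26 - 1*(-56))**2 = (-26 + 56)**2 = 30**2 = 900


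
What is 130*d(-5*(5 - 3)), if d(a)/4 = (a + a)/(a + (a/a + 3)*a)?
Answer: 208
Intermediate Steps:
d(a) = 8/5 (d(a) = 4*((a + a)/(a + (a/a + 3)*a)) = 4*((2*a)/(a + (1 + 3)*a)) = 4*((2*a)/(a + 4*a)) = 4*((2*a)/((5*a))) = 4*((2*a)*(1/(5*a))) = 4*(⅖) = 8/5)
130*d(-5*(5 - 3)) = 130*(8/5) = 208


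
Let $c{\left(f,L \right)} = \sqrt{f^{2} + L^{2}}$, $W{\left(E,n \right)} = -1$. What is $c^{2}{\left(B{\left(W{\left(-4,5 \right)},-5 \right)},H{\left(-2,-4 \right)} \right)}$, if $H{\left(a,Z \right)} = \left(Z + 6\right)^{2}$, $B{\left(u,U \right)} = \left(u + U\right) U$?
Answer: $916$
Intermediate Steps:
$B{\left(u,U \right)} = U \left(U + u\right)$ ($B{\left(u,U \right)} = \left(U + u\right) U = U \left(U + u\right)$)
$H{\left(a,Z \right)} = \left(6 + Z\right)^{2}$
$c{\left(f,L \right)} = \sqrt{L^{2} + f^{2}}$
$c^{2}{\left(B{\left(W{\left(-4,5 \right)},-5 \right)},H{\left(-2,-4 \right)} \right)} = \left(\sqrt{\left(\left(6 - 4\right)^{2}\right)^{2} + \left(- 5 \left(-5 - 1\right)\right)^{2}}\right)^{2} = \left(\sqrt{\left(2^{2}\right)^{2} + \left(\left(-5\right) \left(-6\right)\right)^{2}}\right)^{2} = \left(\sqrt{4^{2} + 30^{2}}\right)^{2} = \left(\sqrt{16 + 900}\right)^{2} = \left(\sqrt{916}\right)^{2} = \left(2 \sqrt{229}\right)^{2} = 916$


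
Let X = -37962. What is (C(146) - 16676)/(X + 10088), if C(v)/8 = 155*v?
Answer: -82182/13937 ≈ -5.8967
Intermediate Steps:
C(v) = 1240*v (C(v) = 8*(155*v) = 1240*v)
(C(146) - 16676)/(X + 10088) = (1240*146 - 16676)/(-37962 + 10088) = (181040 - 16676)/(-27874) = 164364*(-1/27874) = -82182/13937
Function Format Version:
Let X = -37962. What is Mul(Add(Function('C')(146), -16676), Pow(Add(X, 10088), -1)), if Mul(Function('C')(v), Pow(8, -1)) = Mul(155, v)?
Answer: Rational(-82182, 13937) ≈ -5.8967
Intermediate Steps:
Function('C')(v) = Mul(1240, v) (Function('C')(v) = Mul(8, Mul(155, v)) = Mul(1240, v))
Mul(Add(Function('C')(146), -16676), Pow(Add(X, 10088), -1)) = Mul(Add(Mul(1240, 146), -16676), Pow(Add(-37962, 10088), -1)) = Mul(Add(181040, -16676), Pow(-27874, -1)) = Mul(164364, Rational(-1, 27874)) = Rational(-82182, 13937)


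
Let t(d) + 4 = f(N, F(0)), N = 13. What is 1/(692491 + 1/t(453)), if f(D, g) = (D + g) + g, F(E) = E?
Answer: 9/6232420 ≈ 1.4441e-6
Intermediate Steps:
f(D, g) = D + 2*g
t(d) = 9 (t(d) = -4 + (13 + 2*0) = -4 + (13 + 0) = -4 + 13 = 9)
1/(692491 + 1/t(453)) = 1/(692491 + 1/9) = 1/(6232420/9) = 9/6232420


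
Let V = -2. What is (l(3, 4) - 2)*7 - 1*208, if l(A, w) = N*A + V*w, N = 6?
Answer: -152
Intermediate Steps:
l(A, w) = -2*w + 6*A (l(A, w) = 6*A - 2*w = -2*w + 6*A)
(l(3, 4) - 2)*7 - 1*208 = ((-2*4 + 6*3) - 2)*7 - 1*208 = ((-8 + 18) - 2)*7 - 208 = (10 - 2)*7 - 208 = 8*7 - 208 = 56 - 208 = -152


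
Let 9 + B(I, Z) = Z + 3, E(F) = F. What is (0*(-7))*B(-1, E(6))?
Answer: 0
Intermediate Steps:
B(I, Z) = -6 + Z (B(I, Z) = -9 + (Z + 3) = -9 + (3 + Z) = -6 + Z)
(0*(-7))*B(-1, E(6)) = (0*(-7))*(-6 + 6) = 0*0 = 0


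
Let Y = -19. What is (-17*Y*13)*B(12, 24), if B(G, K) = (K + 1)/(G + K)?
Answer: 104975/36 ≈ 2916.0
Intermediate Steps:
B(G, K) = (1 + K)/(G + K)
(-17*Y*13)*B(12, 24) = (-17*(-19)*13)*((1 + 24)/(12 + 24)) = (323*13)*(25/36) = 4199*((1/36)*25) = 4199*(25/36) = 104975/36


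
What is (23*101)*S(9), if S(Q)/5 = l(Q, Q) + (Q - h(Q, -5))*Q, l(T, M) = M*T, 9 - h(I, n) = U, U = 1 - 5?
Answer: 522675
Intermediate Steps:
U = -4
h(I, n) = 13 (h(I, n) = 9 - 1*(-4) = 9 + 4 = 13)
S(Q) = 5*Q**2 + 5*Q*(-13 + Q) (S(Q) = 5*(Q*Q + (Q - 1*13)*Q) = 5*(Q**2 + (Q - 13)*Q) = 5*(Q**2 + (-13 + Q)*Q) = 5*(Q**2 + Q*(-13 + Q)) = 5*Q**2 + 5*Q*(-13 + Q))
(23*101)*S(9) = (23*101)*(5*9*(-13 + 2*9)) = 2323*(5*9*(-13 + 18)) = 2323*(5*9*5) = 2323*225 = 522675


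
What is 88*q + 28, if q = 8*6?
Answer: 4252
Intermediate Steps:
q = 48
88*q + 28 = 88*48 + 28 = 4224 + 28 = 4252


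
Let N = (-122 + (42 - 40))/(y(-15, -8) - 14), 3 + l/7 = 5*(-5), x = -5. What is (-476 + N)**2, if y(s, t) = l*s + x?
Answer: 1933534746256/8532241 ≈ 2.2662e+5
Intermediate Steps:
l = -196 (l = -21 + 7*(5*(-5)) = -21 + 7*(-25) = -21 - 175 = -196)
y(s, t) = -5 - 196*s (y(s, t) = -196*s - 5 = -5 - 196*s)
N = -120/2921 (N = (-122 + (42 - 40))/((-5 - 196*(-15)) - 14) = (-122 + 2)/((-5 + 2940) - 14) = -120/(2935 - 14) = -120/2921 ≈ -0.041082)
(-476 + N)**2 = (-476 - 120/2921)**2 = (-1390516/2921)**2 = 1933534746256/8532241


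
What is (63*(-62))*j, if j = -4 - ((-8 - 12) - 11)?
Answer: -105462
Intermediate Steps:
j = 27 (j = -4 - (-20 - 11) = -4 - 1*(-31) = -4 + 31 = 27)
(63*(-62))*j = (63*(-62))*27 = -3906*27 = -105462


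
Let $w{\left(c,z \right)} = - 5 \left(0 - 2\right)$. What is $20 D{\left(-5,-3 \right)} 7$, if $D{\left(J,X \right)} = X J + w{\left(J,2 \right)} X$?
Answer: $-2100$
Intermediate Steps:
$w{\left(c,z \right)} = 10$ ($w{\left(c,z \right)} = \left(-5\right) \left(-2\right) = 10$)
$D{\left(J,X \right)} = 10 X + J X$ ($D{\left(J,X \right)} = X J + 10 X = J X + 10 X = 10 X + J X$)
$20 D{\left(-5,-3 \right)} 7 = 20 \left(- 3 \left(10 - 5\right)\right) 7 = 20 \left(\left(-3\right) 5\right) 7 = 20 \left(-15\right) 7 = \left(-300\right) 7 = -2100$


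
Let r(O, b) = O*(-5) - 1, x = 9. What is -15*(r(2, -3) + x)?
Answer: 30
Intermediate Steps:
r(O, b) = -1 - 5*O (r(O, b) = -5*O - 1 = -1 - 5*O)
-15*(r(2, -3) + x) = -15*((-1 - 5*2) + 9) = -15*((-1 - 10) + 9) = -15*(-11 + 9) = -15*(-2) = 30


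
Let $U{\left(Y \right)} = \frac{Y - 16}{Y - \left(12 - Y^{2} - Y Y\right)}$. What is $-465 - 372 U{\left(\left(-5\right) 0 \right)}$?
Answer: $-961$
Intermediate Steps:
$U{\left(Y \right)} = \frac{-16 + Y}{-12 + Y + 2 Y^{2}}$ ($U{\left(Y \right)} = \frac{-16 + Y}{Y + \left(\left(Y^{2} + Y^{2}\right) - 12\right)} = \frac{-16 + Y}{Y + \left(2 Y^{2} - 12\right)} = \frac{-16 + Y}{Y + \left(-12 + 2 Y^{2}\right)} = \frac{-16 + Y}{-12 + Y + 2 Y^{2}}$)
$-465 - 372 U{\left(\left(-5\right) 0 \right)} = -465 - 372 \frac{-16 - 0}{-12 - 0 + 2 \left(\left(-5\right) 0\right)^{2}} = -465 - 372 \frac{-16 + 0}{-12 + 0 + 2 \cdot 0^{2}} = -465 - 372 \frac{1}{-12 + 0 + 2 \cdot 0} \left(-16\right) = -465 - 372 \frac{1}{-12 + 0 + 0} \left(-16\right) = -465 - 372 \frac{1}{-12} \left(-16\right) = -465 - 372 \left(\left(- \frac{1}{12}\right) \left(-16\right)\right) = -465 - 496 = -961$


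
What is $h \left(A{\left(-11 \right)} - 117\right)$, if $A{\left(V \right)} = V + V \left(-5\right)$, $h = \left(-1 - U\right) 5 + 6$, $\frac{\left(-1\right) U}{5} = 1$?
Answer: $-1898$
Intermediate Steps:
$U = -5$ ($U = \left(-5\right) 1 = -5$)
$h = 26$ ($h = \left(-1 - -5\right) 5 + 6 = \left(-1 + 5\right) 5 + 6 = 4 \cdot 5 + 6 = 20 + 6 = 26$)
$A{\left(V \right)} = - 4 V$ ($A{\left(V \right)} = V - 5 V = - 4 V$)
$h \left(A{\left(-11 \right)} - 117\right) = 26 \left(\left(-4\right) \left(-11\right) - 117\right) = 26 \left(44 - 117\right) = 26 \left(-73\right) = -1898$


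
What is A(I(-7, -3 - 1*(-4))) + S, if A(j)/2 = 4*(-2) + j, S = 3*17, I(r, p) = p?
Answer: 37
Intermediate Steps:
S = 51
A(j) = -16 + 2*j (A(j) = 2*(4*(-2) + j) = 2*(-8 + j) = -16 + 2*j)
A(I(-7, -3 - 1*(-4))) + S = (-16 + 2*(-3 - 1*(-4))) + 51 = (-16 + 2*(-3 + 4)) + 51 = (-16 + 2*1) + 51 = (-16 + 2) + 51 = -14 + 51 = 37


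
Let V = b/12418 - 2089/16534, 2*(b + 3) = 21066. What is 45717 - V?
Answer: 670459303799/14665658 ≈ 45716.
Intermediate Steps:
b = 10530 (b = -3 + (½)*21066 = -3 + 10533 = 10530)
V = 10582987/14665658 (V = 10530/12418 - 2089/16534 = 10530*(1/12418) - 2089*1/16534 = 5265/6209 - 2089/16534 = 10582987/14665658 ≈ 0.72162)
45717 - V = 45717 - 1*10582987/14665658 = 45717 - 10582987/14665658 = 670459303799/14665658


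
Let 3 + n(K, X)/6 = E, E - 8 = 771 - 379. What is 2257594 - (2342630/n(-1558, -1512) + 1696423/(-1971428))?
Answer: 5298457530112285/2347970748 ≈ 2.2566e+6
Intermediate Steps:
E = 400 (E = 8 + (771 - 379) = 8 + 392 = 400)
n(K, X) = 2382 (n(K, X) = -18 + 6*400 = -18 + 2400 = 2382)
2257594 - (2342630/n(-1558, -1512) + 1696423/(-1971428)) = 2257594 - (2342630/2382 + 1696423/(-1971428)) = 2257594 - (2342630*(1/2382) + 1696423*(-1/1971428)) = 2257594 - (1171315/1191 - 1696423/1971428) = 2257594 - 1*2307142748027/2347970748 = 2257594 - 2307142748027/2347970748 = 5298457530112285/2347970748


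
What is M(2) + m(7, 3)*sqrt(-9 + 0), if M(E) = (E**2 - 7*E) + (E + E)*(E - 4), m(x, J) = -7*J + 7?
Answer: -18 - 42*I ≈ -18.0 - 42.0*I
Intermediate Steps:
m(x, J) = 7 - 7*J
M(E) = E**2 - 7*E + 2*E*(-4 + E) (M(E) = (E**2 - 7*E) + (2*E)*(-4 + E) = (E**2 - 7*E) + 2*E*(-4 + E) = E**2 - 7*E + 2*E*(-4 + E))
M(2) + m(7, 3)*sqrt(-9 + 0) = 3*2*(-5 + 2) + (7 - 7*3)*sqrt(-9 + 0) = 3*2*(-3) + (7 - 21)*sqrt(-9) = -18 - 42*I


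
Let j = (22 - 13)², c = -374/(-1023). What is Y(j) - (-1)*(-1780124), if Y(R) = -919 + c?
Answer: -165636965/93 ≈ -1.7810e+6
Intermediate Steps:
c = 34/93 (c = -374*(-1/1023) = 34/93 ≈ 0.36559)
j = 81 (j = 9² = 81)
Y(R) = -85433/93 (Y(R) = -919 + 34/93 = -85433/93)
Y(j) - (-1)*(-1780124) = -85433/93 - (-1)*(-1780124) = -85433/93 - 1*1780124 = -85433/93 - 1780124 = -165636965/93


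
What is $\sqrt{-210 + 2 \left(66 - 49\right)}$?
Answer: $4 i \sqrt{11} \approx 13.266 i$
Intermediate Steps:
$\sqrt{-210 + 2 \left(66 - 49\right)} = \sqrt{-210 + 2 \cdot 17} = \sqrt{-210 + 34} = \sqrt{-176} = 4 i \sqrt{11}$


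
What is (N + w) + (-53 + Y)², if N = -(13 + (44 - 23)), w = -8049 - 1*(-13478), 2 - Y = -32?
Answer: 5756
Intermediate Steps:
Y = 34 (Y = 2 - 1*(-32) = 2 + 32 = 34)
w = 5429 (w = -8049 + 13478 = 5429)
N = -34 (N = -(13 + 21) = -1*34 = -34)
(N + w) + (-53 + Y)² = (-34 + 5429) + (-53 + 34)² = 5395 + (-19)² = 5395 + 361 = 5756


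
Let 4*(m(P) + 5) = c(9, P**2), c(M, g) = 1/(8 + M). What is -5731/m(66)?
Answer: 389708/339 ≈ 1149.6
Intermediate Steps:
m(P) = -339/68 (m(P) = -5 + 1/(4*(8 + 9)) = -5 + (1/4)/17 = -5 + (1/4)*(1/17) = -5 + 1/68 = -339/68)
-5731/m(66) = -5731/(-339/68) = -5731*(-68/339) = 389708/339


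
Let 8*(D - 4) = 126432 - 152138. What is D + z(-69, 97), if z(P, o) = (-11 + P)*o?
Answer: -43877/4 ≈ -10969.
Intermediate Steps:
z(P, o) = o*(-11 + P)
D = -12837/4 (D = 4 + (126432 - 152138)/8 = 4 + (1/8)*(-25706) = 4 - 12853/4 = -12837/4 ≈ -3209.3)
D + z(-69, 97) = -12837/4 + 97*(-11 - 69) = -12837/4 + 97*(-80) = -12837/4 - 7760 = -43877/4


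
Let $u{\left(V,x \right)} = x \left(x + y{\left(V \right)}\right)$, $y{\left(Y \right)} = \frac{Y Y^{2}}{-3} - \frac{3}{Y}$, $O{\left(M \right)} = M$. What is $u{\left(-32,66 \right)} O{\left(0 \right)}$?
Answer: $0$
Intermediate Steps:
$y{\left(Y \right)} = - \frac{3}{Y} - \frac{Y^{3}}{3}$ ($y{\left(Y \right)} = Y^{3} \left(- \frac{1}{3}\right) - \frac{3}{Y} = - \frac{Y^{3}}{3} - \frac{3}{Y} = - \frac{3}{Y} - \frac{Y^{3}}{3}$)
$u{\left(V,x \right)} = x \left(x + \frac{-9 - V^{4}}{3 V}\right)$
$u{\left(-32,66 \right)} O{\left(0 \right)} = \frac{1}{3} \cdot 66 \frac{1}{-32} \left(-9 - \left(-32\right)^{4} + 3 \left(-32\right) 66\right) 0 = \frac{1}{3} \cdot 66 \left(- \frac{1}{32}\right) \left(-9 - 1048576 - 6336\right) 0 = \frac{1}{3} \cdot 66 \left(- \frac{1}{32}\right) \left(-1054921\right) 0 = \frac{11604131}{16} \cdot 0 = 0$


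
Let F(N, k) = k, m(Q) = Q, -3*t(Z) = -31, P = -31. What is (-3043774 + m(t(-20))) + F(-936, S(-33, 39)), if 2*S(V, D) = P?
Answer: -18262675/6 ≈ -3.0438e+6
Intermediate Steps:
t(Z) = 31/3 (t(Z) = -⅓*(-31) = 31/3)
S(V, D) = -31/2 (S(V, D) = (½)*(-31) = -31/2)
(-3043774 + m(t(-20))) + F(-936, S(-33, 39)) = (-3043774 + 31/3) - 31/2 = -9131291/3 - 31/2 = -18262675/6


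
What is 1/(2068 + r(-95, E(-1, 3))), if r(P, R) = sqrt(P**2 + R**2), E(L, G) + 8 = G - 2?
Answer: 1034/2133775 - sqrt(9074)/4267550 ≈ 0.00046227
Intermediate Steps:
E(L, G) = -10 + G (E(L, G) = -8 + (G - 2) = -8 + (-2 + G) = -10 + G)
1/(2068 + r(-95, E(-1, 3))) = 1/(2068 + sqrt((-95)**2 + (-10 + 3)**2)) = 1/(2068 + sqrt(9025 + (-7)**2)) = 1/(2068 + sqrt(9025 + 49)) = 1/(2068 + sqrt(9074))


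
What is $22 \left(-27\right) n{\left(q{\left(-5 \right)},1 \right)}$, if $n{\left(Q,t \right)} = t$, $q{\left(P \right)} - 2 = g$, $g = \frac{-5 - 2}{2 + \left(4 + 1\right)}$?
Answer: $-594$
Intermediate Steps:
$g = -1$ ($g = - \frac{7}{2 + 5} = - \frac{7}{7} = \left(-7\right) \frac{1}{7} = -1$)
$q{\left(P \right)} = 1$ ($q{\left(P \right)} = 2 - 1 = 1$)
$22 \left(-27\right) n{\left(q{\left(-5 \right)},1 \right)} = 22 \left(-27\right) 1 = \left(-594\right) 1 = -594$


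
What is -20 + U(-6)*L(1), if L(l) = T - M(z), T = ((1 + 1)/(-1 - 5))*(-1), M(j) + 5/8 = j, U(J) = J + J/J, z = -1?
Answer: -715/24 ≈ -29.792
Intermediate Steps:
U(J) = 1 + J (U(J) = J + 1 = 1 + J)
M(j) = -5/8 + j
T = ⅓ (T = (2/(-6))*(-1) = (2*(-⅙))*(-1) = -⅓*(-1) = ⅓ ≈ 0.33333)
L(l) = 47/24 (L(l) = ⅓ - (-5/8 - 1) = ⅓ - 1*(-13/8) = ⅓ + 13/8 = 47/24)
-20 + U(-6)*L(1) = -20 + (1 - 6)*(47/24) = -20 - 5*47/24 = -20 - 235/24 = -715/24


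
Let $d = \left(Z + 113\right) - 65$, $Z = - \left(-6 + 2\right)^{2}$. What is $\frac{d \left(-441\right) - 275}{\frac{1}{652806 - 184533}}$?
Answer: $-6737043651$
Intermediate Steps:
$Z = -16$ ($Z = - \left(-4\right)^{2} = \left(-1\right) 16 = -16$)
$d = 32$ ($d = \left(-16 + 113\right) - 65 = 97 - 65 = 32$)
$\frac{d \left(-441\right) - 275}{\frac{1}{652806 - 184533}} = \frac{32 \left(-441\right) - 275}{\frac{1}{652806 - 184533}} = \frac{-14112 - 275}{\frac{1}{468273}} = - 14387 \frac{1}{\frac{1}{468273}} = \left(-14387\right) 468273 = -6737043651$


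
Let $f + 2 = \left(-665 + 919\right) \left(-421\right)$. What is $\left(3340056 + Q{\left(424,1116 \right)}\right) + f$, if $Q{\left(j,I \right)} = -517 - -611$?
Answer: $3233214$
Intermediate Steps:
$f = -106936$ ($f = -2 + \left(-665 + 919\right) \left(-421\right) = -2 + 254 \left(-421\right) = -2 - 106934 = -106936$)
$Q{\left(j,I \right)} = 94$ ($Q{\left(j,I \right)} = -517 + 611 = 94$)
$\left(3340056 + Q{\left(424,1116 \right)}\right) + f = \left(3340056 + 94\right) - 106936 = 3340150 - 106936 = 3233214$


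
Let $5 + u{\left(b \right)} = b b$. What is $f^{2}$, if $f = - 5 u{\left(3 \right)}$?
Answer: $400$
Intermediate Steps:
$u{\left(b \right)} = -5 + b^{2}$ ($u{\left(b \right)} = -5 + b b = -5 + b^{2}$)
$f = -20$ ($f = - 5 \left(-5 + 3^{2}\right) = - 5 \left(-5 + 9\right) = \left(-5\right) 4 = -20$)
$f^{2} = \left(-20\right)^{2} = 400$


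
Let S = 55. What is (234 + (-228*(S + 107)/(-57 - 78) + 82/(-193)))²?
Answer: 239535851776/931225 ≈ 2.5723e+5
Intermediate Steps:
(234 + (-228*(S + 107)/(-57 - 78) + 82/(-193)))² = (234 + (-228*(55 + 107)/(-57 - 78) + 82/(-193)))² = (234 + (-228/((-135/162)) + 82*(-1/193)))² = (234 + (-228/((-135*1/162)) - 82/193))² = (234 + (-228/(-⅚) - 82/193))² = (234 + (-228*(-6/5) - 82/193))² = (234 + (1368/5 - 82/193))² = (234 + 263614/965)² = (489424/965)² = 239535851776/931225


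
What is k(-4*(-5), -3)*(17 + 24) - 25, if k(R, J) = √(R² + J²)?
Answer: -25 + 41*√409 ≈ 804.17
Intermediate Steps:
k(R, J) = √(J² + R²)
k(-4*(-5), -3)*(17 + 24) - 25 = √((-3)² + (-4*(-5))²)*(17 + 24) - 25 = √(9 + 20²)*41 - 25 = √(9 + 400)*41 - 25 = √409*41 - 25 = 41*√409 - 25 = -25 + 41*√409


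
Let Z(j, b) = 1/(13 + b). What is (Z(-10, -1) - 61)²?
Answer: 534361/144 ≈ 3710.8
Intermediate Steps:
(Z(-10, -1) - 61)² = (1/(13 - 1) - 61)² = (1/12 - 61)² = (-731/12)² = 534361/144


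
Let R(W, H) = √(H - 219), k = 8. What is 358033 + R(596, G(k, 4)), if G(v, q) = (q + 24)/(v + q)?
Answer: 358033 + 5*I*√78/3 ≈ 3.5803e+5 + 14.72*I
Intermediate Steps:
G(v, q) = (24 + q)/(q + v)
R(W, H) = √(-219 + H)
358033 + R(596, G(k, 4)) = 358033 + √(-219 + (24 + 4)/(4 + 8)) = 358033 + √(-219 + 28/12) = 358033 + √(-219 + (1/12)*28) = 358033 + √(-219 + 7/3) = 358033 + √(-650/3) = 358033 + 5*I*√78/3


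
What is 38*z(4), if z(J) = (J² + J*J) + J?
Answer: 1368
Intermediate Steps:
z(J) = J + 2*J² (z(J) = (J² + J²) + J = 2*J² + J = J + 2*J²)
38*z(4) = 38*(4*(1 + 2*4)) = 38*(4*(1 + 8)) = 38*(4*9) = 38*36 = 1368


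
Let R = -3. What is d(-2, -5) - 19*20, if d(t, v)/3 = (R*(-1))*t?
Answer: -398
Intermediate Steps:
d(t, v) = 9*t (d(t, v) = 3*((-3*(-1))*t) = 3*(3*t) = 9*t)
d(-2, -5) - 19*20 = 9*(-2) - 19*20 = -18 - 380 = -398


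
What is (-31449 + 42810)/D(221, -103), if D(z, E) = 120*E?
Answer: -3787/4120 ≈ -0.91918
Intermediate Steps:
(-31449 + 42810)/D(221, -103) = (-31449 + 42810)/((120*(-103))) = 11361/(-12360) = 11361*(-1/12360) = -3787/4120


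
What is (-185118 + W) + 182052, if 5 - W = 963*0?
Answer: -3061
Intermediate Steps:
W = 5 (W = 5 - 963*0 = 5 - 1*0 = 5 + 0 = 5)
(-185118 + W) + 182052 = (-185118 + 5) + 182052 = -185113 + 182052 = -3061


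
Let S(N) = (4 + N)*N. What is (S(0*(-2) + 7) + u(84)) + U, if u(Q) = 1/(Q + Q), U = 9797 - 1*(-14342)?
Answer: 4068289/168 ≈ 24216.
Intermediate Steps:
S(N) = N*(4 + N)
U = 24139 (U = 9797 + 14342 = 24139)
u(Q) = 1/(2*Q)
(S(0*(-2) + 7) + u(84)) + U = ((0*(-2) + 7)*(4 + (0*(-2) + 7)) + (1/2)/84) + 24139 = ((0 + 7)*(4 + (0 + 7)) + (1/2)*(1/84)) + 24139 = (7*(4 + 7) + 1/168) + 24139 = (7*11 + 1/168) + 24139 = (77 + 1/168) + 24139 = 12937/168 + 24139 = 4068289/168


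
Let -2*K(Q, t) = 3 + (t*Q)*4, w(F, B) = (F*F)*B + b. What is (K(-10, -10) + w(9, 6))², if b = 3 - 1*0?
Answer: 330625/4 ≈ 82656.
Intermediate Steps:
b = 3 (b = 3 + 0 = 3)
w(F, B) = 3 + B*F² (w(F, B) = (F*F)*B + 3 = F²*B + 3 = B*F² + 3 = 3 + B*F²)
K(Q, t) = -3/2 - 2*Q*t (K(Q, t) = -(3 + (t*Q)*4)/2 = -(3 + (Q*t)*4)/2 = -(3 + 4*Q*t)/2 = -3/2 - 2*Q*t)
(K(-10, -10) + w(9, 6))² = ((-3/2 - 2*(-10)*(-10)) + (3 + 6*9²))² = ((-3/2 - 200) + (3 + 6*81))² = (-403/2 + (3 + 486))² = (-403/2 + 489)² = (575/2)² = 330625/4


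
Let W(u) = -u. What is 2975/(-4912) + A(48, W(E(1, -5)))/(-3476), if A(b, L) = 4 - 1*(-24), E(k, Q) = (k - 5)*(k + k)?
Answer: -2619659/4268528 ≈ -0.61372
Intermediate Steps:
E(k, Q) = 2*k*(-5 + k) (E(k, Q) = (-5 + k)*(2*k) = 2*k*(-5 + k))
A(b, L) = 28 (A(b, L) = 4 + 24 = 28)
2975/(-4912) + A(48, W(E(1, -5)))/(-3476) = 2975/(-4912) + 28/(-3476) = 2975*(-1/4912) + 28*(-1/3476) = -2975/4912 - 7/869 = -2619659/4268528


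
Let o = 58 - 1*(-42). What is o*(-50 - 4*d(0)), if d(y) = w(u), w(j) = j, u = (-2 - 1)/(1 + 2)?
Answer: -4600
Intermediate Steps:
u = -1 (u = -3/3 = -3*1/3 = -1)
d(y) = -1
o = 100 (o = 58 + 42 = 100)
o*(-50 - 4*d(0)) = 100*(-50 - 4*(-1)) = 100*(-50 + 4) = 100*(-46) = -4600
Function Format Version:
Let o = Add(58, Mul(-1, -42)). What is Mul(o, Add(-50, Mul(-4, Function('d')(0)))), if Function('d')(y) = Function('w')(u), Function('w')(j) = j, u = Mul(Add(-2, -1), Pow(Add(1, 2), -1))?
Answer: -4600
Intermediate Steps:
u = -1 (u = Mul(-3, Pow(3, -1)) = Mul(-3, Rational(1, 3)) = -1)
Function('d')(y) = -1
o = 100 (o = Add(58, 42) = 100)
Mul(o, Add(-50, Mul(-4, Function('d')(0)))) = Mul(100, Add(-50, Mul(-4, -1))) = Mul(100, Add(-50, 4)) = Mul(100, -46) = -4600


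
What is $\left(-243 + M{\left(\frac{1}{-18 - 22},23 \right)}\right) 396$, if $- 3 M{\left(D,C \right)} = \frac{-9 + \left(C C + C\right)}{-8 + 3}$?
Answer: $- \frac{409464}{5} \approx -81893.0$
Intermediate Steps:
$M{\left(D,C \right)} = - \frac{3}{5} + \frac{C}{15} + \frac{C^{2}}{15}$ ($M{\left(D,C \right)} = - \frac{\left(-9 + \left(C C + C\right)\right) \frac{1}{-8 + 3}}{3} = - \frac{\left(-9 + \left(C^{2} + C\right)\right) \frac{1}{-5}}{3} = - \frac{\left(-9 + \left(C + C^{2}\right)\right) \left(- \frac{1}{5}\right)}{3} = - \frac{\left(-9 + C + C^{2}\right) \left(- \frac{1}{5}\right)}{3} = - \frac{\frac{9}{5} - \frac{C}{5} - \frac{C^{2}}{5}}{3} = - \frac{3}{5} + \frac{C}{15} + \frac{C^{2}}{15}$)
$\left(-243 + M{\left(\frac{1}{-18 - 22},23 \right)}\right) 396 = \left(-243 + \left(- \frac{3}{5} + \frac{1}{15} \cdot 23 + \frac{23^{2}}{15}\right)\right) 396 = \left(-243 + \left(- \frac{3}{5} + \frac{23}{15} + \frac{1}{15} \cdot 529\right)\right) 396 = \left(-243 + \left(- \frac{3}{5} + \frac{23}{15} + \frac{529}{15}\right)\right) 396 = \left(-243 + \frac{181}{5}\right) 396 = \left(- \frac{1034}{5}\right) 396 = - \frac{409464}{5}$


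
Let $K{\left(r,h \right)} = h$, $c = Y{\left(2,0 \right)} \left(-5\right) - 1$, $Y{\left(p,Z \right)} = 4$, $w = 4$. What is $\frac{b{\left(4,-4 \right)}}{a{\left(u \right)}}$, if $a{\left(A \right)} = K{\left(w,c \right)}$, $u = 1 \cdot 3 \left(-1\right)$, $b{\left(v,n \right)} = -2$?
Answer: $\frac{2}{21} \approx 0.095238$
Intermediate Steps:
$c = -21$ ($c = 4 \left(-5\right) - 1 = -20 - 1 = -21$)
$u = -3$ ($u = 3 \left(-1\right) = -3$)
$a{\left(A \right)} = -21$
$\frac{b{\left(4,-4 \right)}}{a{\left(u \right)}} = - \frac{2}{-21} = \left(-2\right) \left(- \frac{1}{21}\right) = \frac{2}{21}$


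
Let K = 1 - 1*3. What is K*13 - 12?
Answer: -38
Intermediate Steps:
K = -2 (K = 1 - 3 = -2)
K*13 - 12 = -2*13 - 12 = -26 - 12 = -38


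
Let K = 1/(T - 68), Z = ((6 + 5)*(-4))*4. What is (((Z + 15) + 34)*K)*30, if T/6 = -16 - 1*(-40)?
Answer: -1905/38 ≈ -50.132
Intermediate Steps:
T = 144 (T = 6*(-16 - 1*(-40)) = 6*(-16 + 40) = 6*24 = 144)
Z = -176 (Z = (11*(-4))*4 = -44*4 = -176)
K = 1/76 (K = 1/(144 - 68) = 1/76 ≈ 0.013158)
(((Z + 15) + 34)*K)*30 = (((-176 + 15) + 34)*(1/76))*30 = ((-161 + 34)*(1/76))*30 = -127*1/76*30 = -127/76*30 = -1905/38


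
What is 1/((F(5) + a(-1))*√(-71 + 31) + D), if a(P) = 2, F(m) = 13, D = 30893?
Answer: 30893/954386449 - 30*I*√10/954386449 ≈ 3.237e-5 - 9.9402e-8*I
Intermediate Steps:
1/((F(5) + a(-1))*√(-71 + 31) + D) = 1/((13 + 2)*√(-71 + 31) + 30893) = 1/(15*√(-40) + 30893) = 1/(15*(2*I*√10) + 30893) = 1/(30*I*√10 + 30893) = 1/(30893 + 30*I*√10)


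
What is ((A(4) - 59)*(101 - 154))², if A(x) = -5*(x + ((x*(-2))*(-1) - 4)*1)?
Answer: 27531009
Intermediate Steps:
A(x) = 20 - 15*x (A(x) = -5*(x + (-2*x*(-1) - 4)*1) = -5*(x + (2*x - 4)*1) = -5*(x + (-4 + 2*x)*1) = -5*(x + (-4 + 2*x)) = -5*(-4 + 3*x) = 20 - 15*x)
((A(4) - 59)*(101 - 154))² = (((20 - 15*4) - 59)*(101 - 154))² = (((20 - 60) - 59)*(-53))² = ((-40 - 59)*(-53))² = (-99*(-53))² = 5247² = 27531009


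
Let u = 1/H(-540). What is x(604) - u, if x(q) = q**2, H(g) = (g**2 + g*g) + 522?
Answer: 212951125151/583722 ≈ 3.6482e+5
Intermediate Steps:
H(g) = 522 + 2*g**2 (H(g) = (g**2 + g**2) + 522 = 2*g**2 + 522 = 522 + 2*g**2)
u = 1/583722 (u = 1/(522 + 2*(-540)**2) = 1/(522 + 2*291600) = 1/(522 + 583200) = 1/583722 ≈ 1.7131e-6)
x(604) - u = 604**2 - 1*1/583722 = 364816 - 1/583722 = 212951125151/583722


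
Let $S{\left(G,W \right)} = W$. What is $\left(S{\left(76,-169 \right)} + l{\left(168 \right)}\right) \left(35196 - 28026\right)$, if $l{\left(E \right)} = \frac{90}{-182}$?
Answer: $- \frac{110590080}{91} \approx -1.2153 \cdot 10^{6}$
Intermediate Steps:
$l{\left(E \right)} = - \frac{45}{91}$ ($l{\left(E \right)} = 90 \left(- \frac{1}{182}\right) = - \frac{45}{91}$)
$\left(S{\left(76,-169 \right)} + l{\left(168 \right)}\right) \left(35196 - 28026\right) = \left(-169 - \frac{45}{91}\right) \left(35196 - 28026\right) = \left(- \frac{15424}{91}\right) 7170 = - \frac{110590080}{91}$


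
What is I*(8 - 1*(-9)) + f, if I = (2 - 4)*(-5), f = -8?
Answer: 162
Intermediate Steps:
I = 10 (I = -2*(-5) = 10)
I*(8 - 1*(-9)) + f = 10*(8 - 1*(-9)) - 8 = 10*(8 + 9) - 8 = 10*17 - 8 = 170 - 8 = 162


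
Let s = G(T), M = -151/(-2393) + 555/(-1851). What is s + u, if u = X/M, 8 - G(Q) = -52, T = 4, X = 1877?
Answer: -2750382557/349538 ≈ -7868.6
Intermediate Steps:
M = -349538/1476481 (M = -151*(-1/2393) + 555*(-1/1851) = 151/2393 - 185/617 = -349538/1476481 ≈ -0.23674)
G(Q) = 60 (G(Q) = 8 - 1*(-52) = 8 + 52 = 60)
s = 60
u = -2771354837/349538 (u = 1877/(-349538/1476481) = 1877*(-1476481/349538) = -2771354837/349538 ≈ -7928.6)
s + u = 60 - 2771354837/349538 = -2750382557/349538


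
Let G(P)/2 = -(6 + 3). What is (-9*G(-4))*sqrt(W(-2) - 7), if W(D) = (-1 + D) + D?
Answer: 324*I*sqrt(3) ≈ 561.18*I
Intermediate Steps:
W(D) = -1 + 2*D
G(P) = -18 (G(P) = 2*(-(6 + 3)) = 2*(-1*9) = 2*(-9) = -18)
(-9*G(-4))*sqrt(W(-2) - 7) = (-9*(-18))*sqrt((-1 + 2*(-2)) - 7) = 162*sqrt((-1 - 4) - 7) = 162*sqrt(-5 - 7) = 162*sqrt(-12) = 162*(2*I*sqrt(3)) = 324*I*sqrt(3)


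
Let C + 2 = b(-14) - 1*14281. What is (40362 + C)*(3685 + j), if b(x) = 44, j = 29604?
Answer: 869608547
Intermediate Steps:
C = -14239 (C = -2 + (44 - 1*14281) = -2 + (44 - 14281) = -2 - 14237 = -14239)
(40362 + C)*(3685 + j) = (40362 - 14239)*(3685 + 29604) = 26123*33289 = 869608547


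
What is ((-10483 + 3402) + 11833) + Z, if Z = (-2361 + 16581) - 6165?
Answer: 12807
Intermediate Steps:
Z = 8055 (Z = 14220 - 6165 = 8055)
((-10483 + 3402) + 11833) + Z = ((-10483 + 3402) + 11833) + 8055 = (-7081 + 11833) + 8055 = 4752 + 8055 = 12807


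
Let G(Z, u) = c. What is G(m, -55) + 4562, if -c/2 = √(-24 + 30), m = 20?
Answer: 4562 - 2*√6 ≈ 4557.1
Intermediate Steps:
c = -2*√6 (c = -2*√(-24 + 30) = -2*√6 ≈ -4.8990)
G(Z, u) = -2*√6
G(m, -55) + 4562 = -2*√6 + 4562 = 4562 - 2*√6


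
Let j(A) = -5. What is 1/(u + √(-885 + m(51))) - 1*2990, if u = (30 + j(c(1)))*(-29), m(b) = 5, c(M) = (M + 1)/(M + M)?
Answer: -314850135/105301 - 4*I*√55/526505 ≈ -2990.0 - 5.6343e-5*I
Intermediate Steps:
c(M) = (1 + M)/(2*M) (c(M) = (1 + M)/((2*M)) = (1 + M)*(1/(2*M)) = (1 + M)/(2*M))
u = -725 (u = (30 - 5)*(-29) = 25*(-29) = -725)
1/(u + √(-885 + m(51))) - 1*2990 = 1/(-725 + √(-885 + 5)) - 1*2990 = 1/(-725 + √(-880)) - 2990 = 1/(-725 + 4*I*√55) - 2990 = -2990 + 1/(-725 + 4*I*√55)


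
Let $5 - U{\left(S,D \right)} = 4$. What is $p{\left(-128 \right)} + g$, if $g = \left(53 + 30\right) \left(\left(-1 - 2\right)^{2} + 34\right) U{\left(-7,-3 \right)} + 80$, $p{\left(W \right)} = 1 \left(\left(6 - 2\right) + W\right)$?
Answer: $3525$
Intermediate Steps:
$U{\left(S,D \right)} = 1$ ($U{\left(S,D \right)} = 5 - 4 = 1$)
$p{\left(W \right)} = 4 + W$ ($p{\left(W \right)} = 1 \left(\left(6 - 2\right) + W\right) = 1 \left(4 + W\right) = 4 + W$)
$g = 3649$ ($g = \left(53 + 30\right) \left(\left(-1 - 2\right)^{2} + 34\right) 1 + 80 = 83 \left(\left(-3\right)^{2} + 34\right) 1 + 80 = 83 \left(9 + 34\right) 1 + 80 = 83 \cdot 43 \cdot 1 + 80 = 3569 \cdot 1 + 80 = 3569 + 80 = 3649$)
$p{\left(-128 \right)} + g = \left(4 - 128\right) + 3649 = -124 + 3649 = 3525$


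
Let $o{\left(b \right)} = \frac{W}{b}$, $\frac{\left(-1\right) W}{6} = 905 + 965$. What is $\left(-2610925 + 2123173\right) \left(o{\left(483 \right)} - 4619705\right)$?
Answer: $\frac{362778351051240}{161} \approx 2.2533 \cdot 10^{12}$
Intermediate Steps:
$W = -11220$ ($W = - 6 \left(905 + 965\right) = \left(-6\right) 1870 = -11220$)
$o{\left(b \right)} = - \frac{11220}{b}$
$\left(-2610925 + 2123173\right) \left(o{\left(483 \right)} - 4619705\right) = \left(-2610925 + 2123173\right) \left(- \frac{11220}{483} - 4619705\right) = - 487752 \left(\left(-11220\right) \frac{1}{483} - 4619705\right) = - 487752 \left(- \frac{3740}{161} - 4619705\right) = \left(-487752\right) \left(- \frac{743776245}{161}\right) = \frac{362778351051240}{161}$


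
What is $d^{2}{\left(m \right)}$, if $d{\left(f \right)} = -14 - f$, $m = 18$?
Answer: $1024$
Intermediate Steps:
$d^{2}{\left(m \right)} = \left(-14 - 18\right)^{2} = \left(-32\right)^{2} = 1024$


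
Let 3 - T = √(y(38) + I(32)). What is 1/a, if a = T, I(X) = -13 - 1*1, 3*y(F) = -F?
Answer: 9/107 + 4*I*√15/107 ≈ 0.084112 + 0.14478*I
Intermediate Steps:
y(F) = -F/3 (y(F) = (-F)/3 = -F/3)
I(X) = -14 (I(X) = -13 - 1 = -14)
T = 3 - 4*I*√15/3 (T = 3 - √(-⅓*38 - 14) = 3 - √(-38/3 - 14) = 3 - √(-80/3) = 3 - 4*I*√15/3 ≈ 3.0 - 5.164*I)
a = 3 - 4*I*√15/3 ≈ 3.0 - 5.164*I
1/a = 1/(3 - 4*I*√15/3)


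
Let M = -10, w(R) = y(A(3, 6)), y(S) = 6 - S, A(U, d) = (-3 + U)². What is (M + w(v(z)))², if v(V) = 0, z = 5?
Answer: 16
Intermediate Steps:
w(R) = 6 (w(R) = 6 - (-3 + 3)² = 6 - 1*0² = 6 - 1*0 = 6 + 0 = 6)
(M + w(v(z)))² = (-10 + 6)² = (-4)² = 16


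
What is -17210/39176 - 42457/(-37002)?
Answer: 256622753/362397588 ≈ 0.70813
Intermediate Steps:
-17210/39176 - 42457/(-37002) = -17210*1/39176 - 42457*(-1/37002) = -8605/19588 + 42457/37002 = 256622753/362397588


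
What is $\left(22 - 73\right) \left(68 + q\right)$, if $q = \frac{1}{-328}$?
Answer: $- \frac{1137453}{328} \approx -3467.8$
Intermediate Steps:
$q = - \frac{1}{328} \approx -0.0030488$
$\left(22 - 73\right) \left(68 + q\right) = \left(22 - 73\right) \left(68 - \frac{1}{328}\right) = \left(-51\right) \frac{22303}{328} = - \frac{1137453}{328}$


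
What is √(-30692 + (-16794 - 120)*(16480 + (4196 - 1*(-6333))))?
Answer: I*√456860918 ≈ 21374.0*I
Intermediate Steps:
√(-30692 + (-16794 - 120)*(16480 + (4196 - 1*(-6333)))) = √(-30692 - 16914*(16480 + (4196 + 6333))) = √(-30692 - 16914*(16480 + 10529)) = √(-30692 - 16914*27009) = √(-30692 - 456830226) = √(-456860918) = I*√456860918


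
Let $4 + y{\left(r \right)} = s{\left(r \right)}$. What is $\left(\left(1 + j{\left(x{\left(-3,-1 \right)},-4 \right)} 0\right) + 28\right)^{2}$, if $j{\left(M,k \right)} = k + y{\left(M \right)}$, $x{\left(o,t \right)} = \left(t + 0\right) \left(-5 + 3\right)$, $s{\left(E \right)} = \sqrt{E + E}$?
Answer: $841$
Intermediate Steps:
$s{\left(E \right)} = \sqrt{2} \sqrt{E}$ ($s{\left(E \right)} = \sqrt{2 E} = \sqrt{2} \sqrt{E}$)
$x{\left(o,t \right)} = - 2 t$ ($x{\left(o,t \right)} = t \left(-2\right) = - 2 t$)
$y{\left(r \right)} = -4 + \sqrt{2} \sqrt{r}$
$j{\left(M,k \right)} = -4 + k + \sqrt{2} \sqrt{M}$ ($j{\left(M,k \right)} = k + \left(-4 + \sqrt{2} \sqrt{M}\right) = -4 + k + \sqrt{2} \sqrt{M}$)
$\left(\left(1 + j{\left(x{\left(-3,-1 \right)},-4 \right)} 0\right) + 28\right)^{2} = \left(\left(1 + \left(-4 - 4 + \sqrt{2} \sqrt{\left(-2\right) \left(-1\right)}\right) 0\right) + 28\right)^{2} = \left(\left(1 + \left(-4 - 4 + \sqrt{2} \sqrt{2}\right) 0\right) + 28\right)^{2} = \left(\left(1 + \left(-4 - 4 + 2\right) 0\right) + 28\right)^{2} = \left(\left(1 - 0\right) + 28\right)^{2} = \left(\left(1 + 0\right) + 28\right)^{2} = \left(1 + 28\right)^{2} = 29^{2} = 841$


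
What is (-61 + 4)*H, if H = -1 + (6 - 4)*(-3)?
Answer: 399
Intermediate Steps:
H = -7 (H = -1 + (6 - 1*4)*(-3) = -1 + (6 - 4)*(-3) = -1 + 2*(-3) = -1 - 6 = -7)
(-61 + 4)*H = (-61 + 4)*(-7) = -57*(-7) = 399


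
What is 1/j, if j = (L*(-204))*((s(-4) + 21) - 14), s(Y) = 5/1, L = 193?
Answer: -1/472464 ≈ -2.1166e-6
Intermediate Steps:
s(Y) = 5 (s(Y) = 5*1 = 5)
j = -472464 (j = (193*(-204))*((5 + 21) - 14) = -39372*(26 - 14) = -39372*12 = -472464)
1/j = 1/(-472464) = -1/472464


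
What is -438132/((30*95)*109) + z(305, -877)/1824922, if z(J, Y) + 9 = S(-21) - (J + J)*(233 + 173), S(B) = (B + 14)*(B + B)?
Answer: -146067294909/94485336550 ≈ -1.5459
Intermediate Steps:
S(B) = 2*B*(14 + B) (S(B) = (14 + B)*(2*B) = 2*B*(14 + B))
z(J, Y) = 285 - 812*J (z(J, Y) = -9 + (2*(-21)*(14 - 21) - (J + J)*(233 + 173)) = -9 + (2*(-21)*(-7) - 2*J*406) = -9 + (294 - 812*J) = 285 - 812*J)
-438132/((30*95)*109) + z(305, -877)/1824922 = -438132/((30*95)*109) + (285 - 812*305)/1824922 = -438132/(2850*109) + (285 - 247660)*(1/1824922) = -438132/310650 - 247375*1/1824922 = -438132*1/310650 - 247375/1824922 = -73022/51775 - 247375/1824922 = -146067294909/94485336550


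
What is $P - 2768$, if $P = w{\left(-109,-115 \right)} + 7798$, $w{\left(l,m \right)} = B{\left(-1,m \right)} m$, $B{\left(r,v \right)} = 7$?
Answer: $4225$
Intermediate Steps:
$w{\left(l,m \right)} = 7 m$
$P = 6993$ ($P = 7 \left(-115\right) + 7798 = -805 + 7798 = 6993$)
$P - 2768 = 6993 - 2768 = 4225$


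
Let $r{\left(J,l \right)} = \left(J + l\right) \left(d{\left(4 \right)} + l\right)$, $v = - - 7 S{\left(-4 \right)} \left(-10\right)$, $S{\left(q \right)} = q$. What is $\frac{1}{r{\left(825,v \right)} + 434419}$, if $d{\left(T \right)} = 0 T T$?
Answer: $\frac{1}{743819} \approx 1.3444 \cdot 10^{-6}$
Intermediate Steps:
$d{\left(T \right)} = 0$ ($d{\left(T \right)} = 0 T = 0$)
$v = 280$ ($v = - \left(-7\right) \left(-4\right) \left(-10\right) = - 28 \left(-10\right) = \left(-1\right) \left(-280\right) = 280$)
$r{\left(J,l \right)} = l \left(J + l\right)$ ($r{\left(J,l \right)} = \left(J + l\right) \left(0 + l\right) = \left(J + l\right) l = l \left(J + l\right)$)
$\frac{1}{r{\left(825,v \right)} + 434419} = \frac{1}{280 \left(825 + 280\right) + 434419} = \frac{1}{280 \cdot 1105 + 434419} = \frac{1}{309400 + 434419} = \frac{1}{743819}$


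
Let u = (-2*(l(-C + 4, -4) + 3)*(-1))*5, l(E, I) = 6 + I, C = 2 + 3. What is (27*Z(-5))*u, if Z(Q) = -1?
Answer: -1350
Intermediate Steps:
C = 5
u = 50 (u = (-2*((6 - 4) + 3)*(-1))*5 = (-2*(2 + 3)*(-1))*5 = (-2*5*(-1))*5 = -10*(-1)*5 = 10*5 = 50)
(27*Z(-5))*u = (27*(-1))*50 = -27*50 = -1350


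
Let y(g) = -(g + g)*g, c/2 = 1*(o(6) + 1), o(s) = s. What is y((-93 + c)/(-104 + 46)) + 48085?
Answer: 80872729/1682 ≈ 48081.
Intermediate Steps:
c = 14 (c = 2*(1*(6 + 1)) = 2*(1*7) = 2*7 = 14)
y(g) = -2*g**2 (y(g) = -2*g*g = -2*g**2)
y((-93 + c)/(-104 + 46)) + 48085 = -2*(-93 + 14)**2/(-104 + 46)**2 + 48085 = -2*(-79/(-58))**2 + 48085 = -2*(-79*(-1/58))**2 + 48085 = -2*(79/58)**2 + 48085 = -2*6241/3364 + 48085 = -6241/1682 + 48085 = 80872729/1682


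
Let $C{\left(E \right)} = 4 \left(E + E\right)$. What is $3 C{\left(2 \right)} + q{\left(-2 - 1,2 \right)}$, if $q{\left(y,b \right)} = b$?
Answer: $50$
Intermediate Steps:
$C{\left(E \right)} = 8 E$ ($C{\left(E \right)} = 4 \cdot 2 E = 8 E$)
$3 C{\left(2 \right)} + q{\left(-2 - 1,2 \right)} = 3 \cdot 8 \cdot 2 + 2 = 3 \cdot 16 + 2 = 48 + 2 = 50$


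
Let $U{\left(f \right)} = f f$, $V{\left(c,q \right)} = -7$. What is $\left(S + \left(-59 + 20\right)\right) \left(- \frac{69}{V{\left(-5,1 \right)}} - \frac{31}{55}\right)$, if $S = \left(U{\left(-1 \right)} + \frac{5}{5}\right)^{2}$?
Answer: $- \frac{3578}{11} \approx -325.27$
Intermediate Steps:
$U{\left(f \right)} = f^{2}$
$S = 4$ ($S = \left(\left(-1\right)^{2} + \frac{5}{5}\right)^{2} = \left(1 + 5 \cdot \frac{1}{5}\right)^{2} = \left(1 + 1\right)^{2} = 2^{2} = 4$)
$\left(S + \left(-59 + 20\right)\right) \left(- \frac{69}{V{\left(-5,1 \right)}} - \frac{31}{55}\right) = \left(4 + \left(-59 + 20\right)\right) \left(- \frac{69}{-7} - \frac{31}{55}\right) = \left(4 - 39\right) \left(\left(-69\right) \left(- \frac{1}{7}\right) - \frac{31}{55}\right) = - 35 \left(\frac{69}{7} - \frac{31}{55}\right) = \left(-35\right) \frac{3578}{385} = - \frac{3578}{11}$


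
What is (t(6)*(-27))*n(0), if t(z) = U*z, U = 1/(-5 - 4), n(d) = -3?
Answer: -54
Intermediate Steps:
U = -⅑ (U = 1/(-9) = -⅑ ≈ -0.11111)
t(z) = -z/9
(t(6)*(-27))*n(0) = (-⅑*6*(-27))*(-3) = -⅔*(-27)*(-3) = 18*(-3) = -54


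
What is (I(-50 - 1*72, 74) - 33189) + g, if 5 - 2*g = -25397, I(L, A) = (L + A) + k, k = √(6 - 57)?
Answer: -20536 + I*√51 ≈ -20536.0 + 7.1414*I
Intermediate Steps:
k = I*√51 (k = √(-51) = I*√51 ≈ 7.1414*I)
I(L, A) = A + L + I*√51 (I(L, A) = (L + A) + I*√51 = (A + L) + I*√51 = A + L + I*√51)
g = 12701 (g = 5/2 - ½*(-25397) = 5/2 + 25397/2 = 12701)
(I(-50 - 1*72, 74) - 33189) + g = ((74 + (-50 - 1*72) + I*√51) - 33189) + 12701 = ((74 + (-50 - 72) + I*√51) - 33189) + 12701 = ((74 - 122 + I*√51) - 33189) + 12701 = ((-48 + I*√51) - 33189) + 12701 = (-33237 + I*√51) + 12701 = -20536 + I*√51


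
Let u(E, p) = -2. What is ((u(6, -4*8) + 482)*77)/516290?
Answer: 3696/51629 ≈ 0.071588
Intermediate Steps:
((u(6, -4*8) + 482)*77)/516290 = ((-2 + 482)*77)/516290 = (480*77)*(1/516290) = 36960*(1/516290) = 3696/51629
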